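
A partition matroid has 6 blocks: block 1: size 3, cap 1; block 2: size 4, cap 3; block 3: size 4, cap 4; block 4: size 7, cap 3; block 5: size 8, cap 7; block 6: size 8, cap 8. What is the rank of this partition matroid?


Rank of a partition matroid = sum of min(|Si|, ci) for each block.
= min(3,1) + min(4,3) + min(4,4) + min(7,3) + min(8,7) + min(8,8)
= 1 + 3 + 4 + 3 + 7 + 8
= 26.

26


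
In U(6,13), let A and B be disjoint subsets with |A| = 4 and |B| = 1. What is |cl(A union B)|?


|A union B| = 4 + 1 = 5 (disjoint).
In U(6,13), cl(S) = S if |S| < 6, else cl(S) = E.
Since 5 < 6, cl(A union B) = A union B.
|cl(A union B)| = 5.

5


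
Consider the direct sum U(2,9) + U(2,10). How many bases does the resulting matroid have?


Bases of a direct sum M1 + M2: |B| = |B(M1)| * |B(M2)|.
|B(U(2,9))| = C(9,2) = 36.
|B(U(2,10))| = C(10,2) = 45.
Total bases = 36 * 45 = 1620.

1620


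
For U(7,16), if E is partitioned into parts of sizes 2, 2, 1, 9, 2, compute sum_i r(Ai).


r(Ai) = min(|Ai|, 7) for each part.
Sum = min(2,7) + min(2,7) + min(1,7) + min(9,7) + min(2,7)
    = 2 + 2 + 1 + 7 + 2
    = 14.

14


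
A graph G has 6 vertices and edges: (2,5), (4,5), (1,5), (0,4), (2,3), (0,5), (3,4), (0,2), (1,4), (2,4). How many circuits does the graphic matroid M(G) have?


A circuit in a graphic matroid = edge set of a simple cycle.
G has 6 vertices and 10 edges.
Enumerating all minimal edge subsets forming cycles...
Total circuits found: 19.

19


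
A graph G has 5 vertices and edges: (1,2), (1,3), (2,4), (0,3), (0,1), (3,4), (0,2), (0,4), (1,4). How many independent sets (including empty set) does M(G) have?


An independent set in a graphic matroid is an acyclic edge subset.
G has 5 vertices and 9 edges.
Enumerate all 2^9 = 512 subsets, checking for acyclicity.
Total independent sets = 198.

198


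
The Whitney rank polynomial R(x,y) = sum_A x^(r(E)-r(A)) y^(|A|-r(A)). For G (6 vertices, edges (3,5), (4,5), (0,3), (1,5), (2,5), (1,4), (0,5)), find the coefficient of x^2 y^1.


R(x,y) = sum over A in 2^E of x^(r(E)-r(A)) * y^(|A|-r(A)).
G has 6 vertices, 7 edges. r(E) = 5.
Enumerate all 2^7 = 128 subsets.
Count subsets with r(E)-r(A)=2 and |A|-r(A)=1: 8.

8


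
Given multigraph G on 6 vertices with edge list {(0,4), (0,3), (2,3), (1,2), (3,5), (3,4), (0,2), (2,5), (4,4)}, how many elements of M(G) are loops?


In a graphic matroid, a loop is a self-loop edge (u,u) with rank 0.
Examining all 9 edges for self-loops...
Self-loops found: (4,4)
Number of loops = 1.

1


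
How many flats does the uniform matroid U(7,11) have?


Flats of U(7,11): every subset of size < 7 is a flat, plus E itself.
Count = C(11,0) + C(11,1) + C(11,2) + C(11,3) + C(11,4) + C(11,5) + C(11,6) + 1
     = 1 + 11 + 55 + 165 + 330 + 462 + 462 + 1
     = 1487.

1487


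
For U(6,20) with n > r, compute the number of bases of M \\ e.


Deleting e from U(6,20) gives U(6,19) since n > r.
Bases of U(6,19) = (19 choose 6) = 27132.

27132


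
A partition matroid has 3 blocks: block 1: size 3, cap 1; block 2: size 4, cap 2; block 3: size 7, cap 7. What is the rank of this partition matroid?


Rank of a partition matroid = sum of min(|Si|, ci) for each block.
= min(3,1) + min(4,2) + min(7,7)
= 1 + 2 + 7
= 10.

10


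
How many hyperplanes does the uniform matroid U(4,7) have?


Hyperplanes of U(4,7) are flats of rank 3.
In a uniform matroid, these are exactly the (3)-element subsets.
Count = C(7,3) = (7 * 6 * 5) / (1 * 2 * 3) = 35.

35


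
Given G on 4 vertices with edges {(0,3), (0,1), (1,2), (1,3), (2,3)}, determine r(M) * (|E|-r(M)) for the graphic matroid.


r(M) = |V| - c = 4 - 1 = 3.
nullity = |E| - r(M) = 5 - 3 = 2.
Product = 3 * 2 = 6.

6


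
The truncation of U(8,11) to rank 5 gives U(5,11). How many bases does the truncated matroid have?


Truncating U(8,11) to rank 5 gives U(5,11).
Bases of U(5,11) are all 5-element subsets of 11 elements.
Number of bases = C(11,5) = 462.

462


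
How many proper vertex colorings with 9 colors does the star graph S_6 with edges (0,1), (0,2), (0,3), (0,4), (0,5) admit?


P(tree, k) = k * (k-1)^(5) for any tree on 6 vertices.
P(9) = 9 * 8^5 = 9 * 32768 = 294912.

294912


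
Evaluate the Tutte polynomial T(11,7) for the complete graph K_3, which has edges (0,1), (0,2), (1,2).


T(K_3; x,y) = x^2 + x + y.
T(11,7) = 121 + 11 + 7 = 139.

139


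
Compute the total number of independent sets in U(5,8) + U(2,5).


For a direct sum, |I(M1+M2)| = |I(M1)| * |I(M2)|.
|I(U(5,8))| = sum C(8,k) for k=0..5 = 219.
|I(U(2,5))| = sum C(5,k) for k=0..2 = 16.
Total = 219 * 16 = 3504.

3504


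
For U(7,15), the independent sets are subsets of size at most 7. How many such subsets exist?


Independent sets of U(7,15) are all subsets of size <= 7.
Count = (15 choose 0) + (15 choose 1) + (15 choose 2) + (15 choose 3) + (15 choose 4) + (15 choose 5) + (15 choose 6) + (15 choose 7)
     = 1 + 15 + 105 + 455 + 1365 + 3003 + 5005 + 6435
     = 16384.

16384


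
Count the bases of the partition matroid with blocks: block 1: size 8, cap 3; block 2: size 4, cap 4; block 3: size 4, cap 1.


A basis picks exactly ci elements from block i.
Number of bases = product of C(|Si|, ci).
= C(8,3) * C(4,4) * C(4,1)
= 56 * 1 * 4
= 224.

224


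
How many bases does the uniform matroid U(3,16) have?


Bases of U(3,16) are all 3-element subsets of the 16-element ground set.
Number of bases = C(16,3).
C(16,3) = 16! / (3! * 13!) = 560.

560


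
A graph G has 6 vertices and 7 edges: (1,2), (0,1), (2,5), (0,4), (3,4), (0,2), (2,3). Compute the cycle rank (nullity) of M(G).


Cycle rank (nullity) = |E| - r(M) = |E| - (|V| - c).
|E| = 7, |V| = 6, c = 1.
Nullity = 7 - (6 - 1) = 7 - 5 = 2.

2


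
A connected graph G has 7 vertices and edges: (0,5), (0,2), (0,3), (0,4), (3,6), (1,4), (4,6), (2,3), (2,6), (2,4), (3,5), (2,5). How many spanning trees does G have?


By Kirchhoff's matrix tree theorem, the number of spanning trees equals
the determinant of any cofactor of the Laplacian matrix L.
G has 7 vertices and 12 edges.
Computing the (6 x 6) cofactor determinant gives 209.

209


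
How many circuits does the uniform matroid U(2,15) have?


In U(2,15), circuits are the (3)-element subsets.
Any set of 3 elements is dependent, and removing any one element gives
an independent set of size 2, so it is a minimal dependent set.
Number of circuits = C(15,3) = 15! / (3! * 12!) = 455.

455


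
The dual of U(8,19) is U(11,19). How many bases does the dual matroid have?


The dual of U(r,n) is U(n-r, n) = U(11,19).
Bases of U(11,19) are all (11)-element subsets.
|B(M*)| = (19 choose 11) = 75582.

75582


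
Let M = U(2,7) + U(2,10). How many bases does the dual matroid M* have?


(M1+M2)* = M1* + M2*.
M1* = U(5,7), bases: C(7,5) = 21.
M2* = U(8,10), bases: C(10,8) = 45.
|B(M*)| = 21 * 45 = 945.

945


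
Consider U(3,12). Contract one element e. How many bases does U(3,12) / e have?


Contracting e from U(3,12) gives U(2,11).
Bases of U(2,11) = (11 choose 2) = 55.

55


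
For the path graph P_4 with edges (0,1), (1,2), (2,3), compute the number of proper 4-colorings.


P(P_4, k) = k * (k-1)^(3).
P(4) = 4 * 3^3 = 4 * 27 = 108.

108


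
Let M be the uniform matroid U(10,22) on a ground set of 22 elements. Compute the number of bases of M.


Bases of U(10,22) are all 10-element subsets of the 22-element ground set.
Number of bases = C(22,10).
(22 choose 10) = 646646.

646646


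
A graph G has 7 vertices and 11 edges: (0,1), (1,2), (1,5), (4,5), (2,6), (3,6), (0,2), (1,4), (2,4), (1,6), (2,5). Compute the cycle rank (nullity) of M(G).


Cycle rank (nullity) = |E| - r(M) = |E| - (|V| - c).
|E| = 11, |V| = 7, c = 1.
Nullity = 11 - (7 - 1) = 11 - 6 = 5.

5


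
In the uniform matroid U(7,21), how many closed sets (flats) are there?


Flats of U(7,21): every subset of size < 7 is a flat, plus E itself.
Count = C(21,0) + C(21,1) + C(21,2) + C(21,3) + C(21,4) + C(21,5) + C(21,6) + 1
     = 1 + 21 + 210 + 1330 + 5985 + 20349 + 54264 + 1
     = 82161.

82161


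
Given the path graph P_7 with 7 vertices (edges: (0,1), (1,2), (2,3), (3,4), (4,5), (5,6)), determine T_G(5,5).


A path on 7 vertices is a tree with 6 edges.
T(x,y) = x^(6) for any tree.
T(5,5) = 5^6 = 15625.

15625


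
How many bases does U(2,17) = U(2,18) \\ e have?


Deleting e from U(2,18) gives U(2,17) since n > r.
Bases of U(2,17) = C(17,2) = (17 * 16) / (1 * 2) = 136.

136


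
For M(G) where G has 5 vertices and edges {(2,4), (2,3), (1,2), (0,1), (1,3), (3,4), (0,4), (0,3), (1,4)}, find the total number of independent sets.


An independent set in a graphic matroid is an acyclic edge subset.
G has 5 vertices and 9 edges.
Enumerate all 2^9 = 512 subsets, checking for acyclicity.
Total independent sets = 198.

198


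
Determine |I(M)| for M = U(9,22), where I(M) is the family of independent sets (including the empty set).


Independent sets of U(9,22) are all subsets of size <= 9.
Count = C(22,0) + C(22,1) + C(22,2) + C(22,3) + C(22,4) + C(22,5) + C(22,6) + C(22,7) + C(22,8) + C(22,9)
     = 1 + 22 + 231 + 1540 + 7315 + 26334 + 74613 + 170544 + 319770 + 497420
     = 1097790.

1097790


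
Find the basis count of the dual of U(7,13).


The dual of U(r,n) is U(n-r, n) = U(6,13).
Bases of U(6,13) are all (6)-element subsets.
|B(M*)| = (13 choose 6) = 1716.

1716


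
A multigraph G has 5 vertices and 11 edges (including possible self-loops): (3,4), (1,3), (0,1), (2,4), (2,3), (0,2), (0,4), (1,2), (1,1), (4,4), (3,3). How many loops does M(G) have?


In a graphic matroid, a loop is a self-loop edge (u,u) with rank 0.
Examining all 11 edges for self-loops...
Self-loops found: (1,1), (4,4), (3,3)
Number of loops = 3.

3


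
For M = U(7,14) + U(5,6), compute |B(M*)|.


(M1+M2)* = M1* + M2*.
M1* = U(7,14), bases: C(14,7) = 3432.
M2* = U(1,6), bases: C(6,1) = 6.
|B(M*)| = 3432 * 6 = 20592.

20592


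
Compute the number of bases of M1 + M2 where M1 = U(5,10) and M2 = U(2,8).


Bases of a direct sum M1 + M2: |B| = |B(M1)| * |B(M2)|.
|B(U(5,10))| = C(10,5) = 252.
|B(U(2,8))| = C(8,2) = 28.
Total bases = 252 * 28 = 7056.

7056


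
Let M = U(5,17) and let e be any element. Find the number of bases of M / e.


Contracting e from U(5,17) gives U(4,16).
Bases of U(4,16) = C(16,4) = (16 * 15 * 14 * 13) / (1 * 2 * 3 * 4) = 1820.

1820


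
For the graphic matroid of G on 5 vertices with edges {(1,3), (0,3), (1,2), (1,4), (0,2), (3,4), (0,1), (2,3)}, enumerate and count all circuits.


A circuit in a graphic matroid = edge set of a simple cycle.
G has 5 vertices and 8 edges.
Enumerating all minimal edge subsets forming cycles...
Total circuits found: 12.

12


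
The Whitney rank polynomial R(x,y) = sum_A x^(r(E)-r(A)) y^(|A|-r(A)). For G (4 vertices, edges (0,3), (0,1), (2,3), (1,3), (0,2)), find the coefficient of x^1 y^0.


R(x,y) = sum over A in 2^E of x^(r(E)-r(A)) * y^(|A|-r(A)).
G has 4 vertices, 5 edges. r(E) = 3.
Enumerate all 2^5 = 32 subsets.
Count subsets with r(E)-r(A)=1 and |A|-r(A)=0: 10.

10


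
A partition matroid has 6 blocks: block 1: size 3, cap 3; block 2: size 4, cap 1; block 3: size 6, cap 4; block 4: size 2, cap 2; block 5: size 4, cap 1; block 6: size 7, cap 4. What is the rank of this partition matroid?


Rank of a partition matroid = sum of min(|Si|, ci) for each block.
= min(3,3) + min(4,1) + min(6,4) + min(2,2) + min(4,1) + min(7,4)
= 3 + 1 + 4 + 2 + 1 + 4
= 15.

15


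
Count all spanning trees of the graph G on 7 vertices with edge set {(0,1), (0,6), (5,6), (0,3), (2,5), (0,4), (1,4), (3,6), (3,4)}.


By Kirchhoff's matrix tree theorem, the number of spanning trees equals
the determinant of any cofactor of the Laplacian matrix L.
G has 7 vertices and 9 edges.
Computing the (6 x 6) cofactor determinant gives 21.

21


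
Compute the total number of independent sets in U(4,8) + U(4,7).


For a direct sum, |I(M1+M2)| = |I(M1)| * |I(M2)|.
|I(U(4,8))| = sum C(8,k) for k=0..4 = 163.
|I(U(4,7))| = sum C(7,k) for k=0..4 = 99.
Total = 163 * 99 = 16137.

16137


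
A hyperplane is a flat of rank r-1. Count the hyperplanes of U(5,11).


Hyperplanes of U(5,11) are flats of rank 4.
In a uniform matroid, these are exactly the (4)-element subsets.
Count = C(11,4) = 11! / (4! * 7!) = 330.

330


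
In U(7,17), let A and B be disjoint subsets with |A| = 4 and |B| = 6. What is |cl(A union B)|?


|A union B| = 4 + 6 = 10 (disjoint).
In U(7,17), cl(S) = S if |S| < 7, else cl(S) = E.
Since 10 >= 7, cl(A union B) = E.
|cl(A union B)| = 17.

17


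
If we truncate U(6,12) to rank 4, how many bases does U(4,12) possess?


Truncating U(6,12) to rank 4 gives U(4,12).
Bases of U(4,12) are all 4-element subsets of 12 elements.
Number of bases = C(12,4) = 12! / (4! * 8!) = 495.

495


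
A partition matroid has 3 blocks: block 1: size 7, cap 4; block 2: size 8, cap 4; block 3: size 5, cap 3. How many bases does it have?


A basis picks exactly ci elements from block i.
Number of bases = product of C(|Si|, ci).
= C(7,4) * C(8,4) * C(5,3)
= 35 * 70 * 10
= 24500.

24500


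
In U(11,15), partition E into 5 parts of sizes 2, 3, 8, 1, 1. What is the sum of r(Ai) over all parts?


r(Ai) = min(|Ai|, 11) for each part.
Sum = min(2,11) + min(3,11) + min(8,11) + min(1,11) + min(1,11)
    = 2 + 3 + 8 + 1 + 1
    = 15.

15


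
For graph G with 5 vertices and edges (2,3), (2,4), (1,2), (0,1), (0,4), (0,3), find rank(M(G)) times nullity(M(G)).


r(M) = |V| - c = 5 - 1 = 4.
nullity = |E| - r(M) = 6 - 4 = 2.
Product = 4 * 2 = 8.

8


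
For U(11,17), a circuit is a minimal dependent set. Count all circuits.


In U(11,17), circuits are the (12)-element subsets.
Any set of 12 elements is dependent, and removing any one element gives
an independent set of size 11, so it is a minimal dependent set.
Number of circuits = (17 choose 12) = 6188.

6188


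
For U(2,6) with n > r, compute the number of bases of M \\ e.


Deleting e from U(2,6) gives U(2,5) since n > r.
Bases of U(2,5) = C(5,2) = (5 * 4) / (1 * 2) = 10.

10


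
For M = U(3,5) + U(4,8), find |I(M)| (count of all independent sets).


For a direct sum, |I(M1+M2)| = |I(M1)| * |I(M2)|.
|I(U(3,5))| = sum C(5,k) for k=0..3 = 26.
|I(U(4,8))| = sum C(8,k) for k=0..4 = 163.
Total = 26 * 163 = 4238.

4238


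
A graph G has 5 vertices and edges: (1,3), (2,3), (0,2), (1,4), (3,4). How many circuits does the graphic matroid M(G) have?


A circuit in a graphic matroid = edge set of a simple cycle.
G has 5 vertices and 5 edges.
Enumerating all minimal edge subsets forming cycles...
Total circuits found: 1.

1


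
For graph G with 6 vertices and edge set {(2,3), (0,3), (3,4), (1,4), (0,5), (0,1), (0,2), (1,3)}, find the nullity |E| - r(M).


Cycle rank (nullity) = |E| - r(M) = |E| - (|V| - c).
|E| = 8, |V| = 6, c = 1.
Nullity = 8 - (6 - 1) = 8 - 5 = 3.

3


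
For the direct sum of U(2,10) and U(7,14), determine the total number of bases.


Bases of a direct sum M1 + M2: |B| = |B(M1)| * |B(M2)|.
|B(U(2,10))| = C(10,2) = 45.
|B(U(7,14))| = C(14,7) = 3432.
Total bases = 45 * 3432 = 154440.

154440


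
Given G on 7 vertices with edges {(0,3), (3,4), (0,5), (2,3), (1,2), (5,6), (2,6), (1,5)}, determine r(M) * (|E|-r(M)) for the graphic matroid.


r(M) = |V| - c = 7 - 1 = 6.
nullity = |E| - r(M) = 8 - 6 = 2.
Product = 6 * 2 = 12.

12


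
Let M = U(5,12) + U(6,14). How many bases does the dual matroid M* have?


(M1+M2)* = M1* + M2*.
M1* = U(7,12), bases: C(12,7) = 792.
M2* = U(8,14), bases: C(14,8) = 3003.
|B(M*)| = 792 * 3003 = 2378376.

2378376


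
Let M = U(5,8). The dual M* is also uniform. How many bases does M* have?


The dual of U(r,n) is U(n-r, n) = U(3,8).
Bases of U(3,8) are all (3)-element subsets.
|B(M*)| = C(8,3) = 8! / (3! * 5!) = 56.

56


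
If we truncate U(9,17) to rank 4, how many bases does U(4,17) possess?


Truncating U(9,17) to rank 4 gives U(4,17).
Bases of U(4,17) are all 4-element subsets of 17 elements.
Number of bases = C(17,4) = (17 * 16 * 15 * 14) / (1 * 2 * 3 * 4) = 2380.

2380


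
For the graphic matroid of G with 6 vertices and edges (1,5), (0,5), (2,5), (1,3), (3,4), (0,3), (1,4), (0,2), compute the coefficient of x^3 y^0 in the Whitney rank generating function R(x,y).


R(x,y) = sum over A in 2^E of x^(r(E)-r(A)) * y^(|A|-r(A)).
G has 6 vertices, 8 edges. r(E) = 5.
Enumerate all 2^8 = 256 subsets.
Count subsets with r(E)-r(A)=3 and |A|-r(A)=0: 28.

28


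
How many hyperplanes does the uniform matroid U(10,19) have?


Hyperplanes of U(10,19) are flats of rank 9.
In a uniform matroid, these are exactly the (9)-element subsets.
Count = C(19,9) = 92378.

92378


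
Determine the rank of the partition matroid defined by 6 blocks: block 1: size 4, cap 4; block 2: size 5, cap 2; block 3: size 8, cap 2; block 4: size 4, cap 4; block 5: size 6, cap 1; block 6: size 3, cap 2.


Rank of a partition matroid = sum of min(|Si|, ci) for each block.
= min(4,4) + min(5,2) + min(8,2) + min(4,4) + min(6,1) + min(3,2)
= 4 + 2 + 2 + 4 + 1 + 2
= 15.

15


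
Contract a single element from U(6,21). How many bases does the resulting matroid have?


Contracting e from U(6,21) gives U(5,20).
Bases of U(5,20) = (20 choose 5) = 15504.

15504


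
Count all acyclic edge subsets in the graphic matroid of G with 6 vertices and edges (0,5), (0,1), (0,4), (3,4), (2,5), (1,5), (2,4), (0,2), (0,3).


An independent set in a graphic matroid is an acyclic edge subset.
G has 6 vertices and 9 edges.
Enumerate all 2^9 = 512 subsets, checking for acyclicity.
Total independent sets = 280.

280


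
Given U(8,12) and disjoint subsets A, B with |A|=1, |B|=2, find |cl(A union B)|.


|A union B| = 1 + 2 = 3 (disjoint).
In U(8,12), cl(S) = S if |S| < 8, else cl(S) = E.
Since 3 < 8, cl(A union B) = A union B.
|cl(A union B)| = 3.

3


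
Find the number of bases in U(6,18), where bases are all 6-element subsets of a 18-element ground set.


Bases of U(6,18) are all 6-element subsets of the 18-element ground set.
Number of bases = C(18,6).
C(18,6) = 18564.

18564


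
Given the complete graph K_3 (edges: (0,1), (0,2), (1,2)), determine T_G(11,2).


T(K_3; x,y) = x^2 + x + y.
T(11,2) = 121 + 11 + 2 = 134.

134


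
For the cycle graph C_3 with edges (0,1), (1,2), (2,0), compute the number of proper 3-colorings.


P(C_3, k) = (k-1)^3 + (-1)^3*(k-1).
P(3) = (2)^3 - 2
= 8 - 2 = 6.

6


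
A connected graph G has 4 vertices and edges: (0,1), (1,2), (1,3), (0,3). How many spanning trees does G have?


By Kirchhoff's matrix tree theorem, the number of spanning trees equals
the determinant of any cofactor of the Laplacian matrix L.
G has 4 vertices and 4 edges.
Computing the (3 x 3) cofactor determinant gives 3.

3


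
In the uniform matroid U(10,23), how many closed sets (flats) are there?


Flats of U(10,23): every subset of size < 10 is a flat, plus E itself.
Count = (23 choose 0) + (23 choose 1) + (23 choose 2) + (23 choose 3) + (23 choose 4) + (23 choose 5) + (23 choose 6) + (23 choose 7) + (23 choose 8) + (23 choose 9) + 1
     = 1 + 23 + 253 + 1771 + 8855 + 33649 + 100947 + 245157 + 490314 + 817190 + 1
     = 1698161.

1698161


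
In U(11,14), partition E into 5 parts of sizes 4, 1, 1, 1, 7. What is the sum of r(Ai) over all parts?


r(Ai) = min(|Ai|, 11) for each part.
Sum = min(4,11) + min(1,11) + min(1,11) + min(1,11) + min(7,11)
    = 4 + 1 + 1 + 1 + 7
    = 14.

14


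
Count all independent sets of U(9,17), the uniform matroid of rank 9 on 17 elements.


Independent sets of U(9,17) are all subsets of size <= 9.
Count = C(17,0) + C(17,1) + C(17,2) + C(17,3) + C(17,4) + C(17,5) + C(17,6) + C(17,7) + C(17,8) + C(17,9)
     = 1 + 17 + 136 + 680 + 2380 + 6188 + 12376 + 19448 + 24310 + 24310
     = 89846.

89846


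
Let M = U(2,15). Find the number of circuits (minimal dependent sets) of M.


In U(2,15), circuits are the (3)-element subsets.
Any set of 3 elements is dependent, and removing any one element gives
an independent set of size 2, so it is a minimal dependent set.
Number of circuits = (15 choose 3) = 455.

455


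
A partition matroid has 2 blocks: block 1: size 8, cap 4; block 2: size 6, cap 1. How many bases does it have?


A basis picks exactly ci elements from block i.
Number of bases = product of C(|Si|, ci).
= C(8,4) * C(6,1)
= 70 * 6
= 420.

420


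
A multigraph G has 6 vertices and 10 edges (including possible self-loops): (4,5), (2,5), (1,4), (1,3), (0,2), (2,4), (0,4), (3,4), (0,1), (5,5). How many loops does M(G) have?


In a graphic matroid, a loop is a self-loop edge (u,u) with rank 0.
Examining all 10 edges for self-loops...
Self-loops found: (5,5)
Number of loops = 1.

1


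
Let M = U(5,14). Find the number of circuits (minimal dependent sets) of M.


In U(5,14), circuits are the (6)-element subsets.
Any set of 6 elements is dependent, and removing any one element gives
an independent set of size 5, so it is a minimal dependent set.
Number of circuits = C(14,6) = 14! / (6! * 8!) = 3003.

3003


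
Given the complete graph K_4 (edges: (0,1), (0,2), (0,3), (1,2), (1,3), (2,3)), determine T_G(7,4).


T(K_4; x,y) = x^3 + 3x^2 + 4xy + 2x + y^3 + 3y^2 + 2y.
Substituting x=7, y=4:
= 343 + 147 + 112 + 14 + 64 + 48 + 8
= 736.

736


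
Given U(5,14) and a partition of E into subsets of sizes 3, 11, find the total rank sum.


r(Ai) = min(|Ai|, 5) for each part.
Sum = min(3,5) + min(11,5)
    = 3 + 5
    = 8.

8


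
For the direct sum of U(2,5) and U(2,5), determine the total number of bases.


Bases of a direct sum M1 + M2: |B| = |B(M1)| * |B(M2)|.
|B(U(2,5))| = C(5,2) = 10.
|B(U(2,5))| = C(5,2) = 10.
Total bases = 10 * 10 = 100.

100


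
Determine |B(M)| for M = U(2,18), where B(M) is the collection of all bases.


Bases of U(2,18) are all 2-element subsets of the 18-element ground set.
Number of bases = C(18,2).
C(18,2) = 18! / (2! * 16!) = 153.

153


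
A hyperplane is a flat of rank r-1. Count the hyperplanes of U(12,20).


Hyperplanes of U(12,20) are flats of rank 11.
In a uniform matroid, these are exactly the (11)-element subsets.
Count = C(20,11) = 20! / (11! * 9!) = 167960.

167960


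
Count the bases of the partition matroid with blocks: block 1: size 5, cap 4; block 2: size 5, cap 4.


A basis picks exactly ci elements from block i.
Number of bases = product of C(|Si|, ci).
= C(5,4) * C(5,4)
= 5 * 5
= 25.

25


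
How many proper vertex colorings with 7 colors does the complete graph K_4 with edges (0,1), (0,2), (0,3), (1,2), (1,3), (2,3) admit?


P(K_4, k) = k(k-1)(k-2)...(k-3).
P(7) = (7) * (6) * (5) * (4) = 840.

840


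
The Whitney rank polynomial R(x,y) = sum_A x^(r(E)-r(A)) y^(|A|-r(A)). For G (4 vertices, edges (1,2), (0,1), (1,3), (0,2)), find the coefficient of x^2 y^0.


R(x,y) = sum over A in 2^E of x^(r(E)-r(A)) * y^(|A|-r(A)).
G has 4 vertices, 4 edges. r(E) = 3.
Enumerate all 2^4 = 16 subsets.
Count subsets with r(E)-r(A)=2 and |A|-r(A)=0: 4.

4


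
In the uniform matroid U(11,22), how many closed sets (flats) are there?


Flats of U(11,22): every subset of size < 11 is a flat, plus E itself.
Count = (22 choose 0) + (22 choose 1) + (22 choose 2) + (22 choose 3) + (22 choose 4) + (22 choose 5) + (22 choose 6) + (22 choose 7) + (22 choose 8) + (22 choose 9) + (22 choose 10) + 1
     = 1 + 22 + 231 + 1540 + 7315 + 26334 + 74613 + 170544 + 319770 + 497420 + 646646 + 1
     = 1744437.

1744437


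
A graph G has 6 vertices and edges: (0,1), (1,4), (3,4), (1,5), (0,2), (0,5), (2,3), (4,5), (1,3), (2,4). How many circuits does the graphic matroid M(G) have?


A circuit in a graphic matroid = edge set of a simple cycle.
G has 6 vertices and 10 edges.
Enumerating all minimal edge subsets forming cycles...
Total circuits found: 23.

23


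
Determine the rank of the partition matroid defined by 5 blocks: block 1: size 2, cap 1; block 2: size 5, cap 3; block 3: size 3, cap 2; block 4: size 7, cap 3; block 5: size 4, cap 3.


Rank of a partition matroid = sum of min(|Si|, ci) for each block.
= min(2,1) + min(5,3) + min(3,2) + min(7,3) + min(4,3)
= 1 + 3 + 2 + 3 + 3
= 12.

12


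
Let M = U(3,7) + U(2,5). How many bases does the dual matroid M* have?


(M1+M2)* = M1* + M2*.
M1* = U(4,7), bases: C(7,4) = 35.
M2* = U(3,5), bases: C(5,3) = 10.
|B(M*)| = 35 * 10 = 350.

350


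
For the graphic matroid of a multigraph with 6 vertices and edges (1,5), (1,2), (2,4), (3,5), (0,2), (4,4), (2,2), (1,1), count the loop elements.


In a graphic matroid, a loop is a self-loop edge (u,u) with rank 0.
Examining all 8 edges for self-loops...
Self-loops found: (4,4), (2,2), (1,1)
Number of loops = 3.

3


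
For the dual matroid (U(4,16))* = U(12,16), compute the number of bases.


The dual of U(r,n) is U(n-r, n) = U(12,16).
Bases of U(12,16) are all (12)-element subsets.
|B(M*)| = (16 choose 12) = 1820.

1820


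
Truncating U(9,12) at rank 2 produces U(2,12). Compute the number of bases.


Truncating U(9,12) to rank 2 gives U(2,12).
Bases of U(2,12) are all 2-element subsets of 12 elements.
Number of bases = (12 choose 2) = 66.

66


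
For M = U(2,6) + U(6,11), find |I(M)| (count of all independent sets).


For a direct sum, |I(M1+M2)| = |I(M1)| * |I(M2)|.
|I(U(2,6))| = sum C(6,k) for k=0..2 = 22.
|I(U(6,11))| = sum C(11,k) for k=0..6 = 1486.
Total = 22 * 1486 = 32692.

32692


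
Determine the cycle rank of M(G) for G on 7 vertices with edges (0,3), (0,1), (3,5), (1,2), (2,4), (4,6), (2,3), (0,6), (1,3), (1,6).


Cycle rank (nullity) = |E| - r(M) = |E| - (|V| - c).
|E| = 10, |V| = 7, c = 1.
Nullity = 10 - (7 - 1) = 10 - 6 = 4.

4


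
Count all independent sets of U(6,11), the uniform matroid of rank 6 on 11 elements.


Independent sets of U(6,11) are all subsets of size <= 6.
Count = (11 choose 0) + (11 choose 1) + (11 choose 2) + (11 choose 3) + (11 choose 4) + (11 choose 5) + (11 choose 6)
     = 1 + 11 + 55 + 165 + 330 + 462 + 462
     = 1486.

1486


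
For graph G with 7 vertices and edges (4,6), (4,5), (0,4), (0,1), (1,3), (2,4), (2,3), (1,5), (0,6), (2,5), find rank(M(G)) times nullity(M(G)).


r(M) = |V| - c = 7 - 1 = 6.
nullity = |E| - r(M) = 10 - 6 = 4.
Product = 6 * 4 = 24.

24


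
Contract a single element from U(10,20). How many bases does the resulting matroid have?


Contracting e from U(10,20) gives U(9,19).
Bases of U(9,19) = C(19,9) = 92378.

92378


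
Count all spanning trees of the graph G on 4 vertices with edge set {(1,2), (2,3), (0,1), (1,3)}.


By Kirchhoff's matrix tree theorem, the number of spanning trees equals
the determinant of any cofactor of the Laplacian matrix L.
G has 4 vertices and 4 edges.
Computing the (3 x 3) cofactor determinant gives 3.

3


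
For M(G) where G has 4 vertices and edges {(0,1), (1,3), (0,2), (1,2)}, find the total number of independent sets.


An independent set in a graphic matroid is an acyclic edge subset.
G has 4 vertices and 4 edges.
Enumerate all 2^4 = 16 subsets, checking for acyclicity.
Total independent sets = 14.

14


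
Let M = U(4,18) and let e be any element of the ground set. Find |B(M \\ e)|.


Deleting e from U(4,18) gives U(4,17) since n > r.
Bases of U(4,17) = C(17,4) = (17 * 16 * 15 * 14) / (1 * 2 * 3 * 4) = 2380.

2380


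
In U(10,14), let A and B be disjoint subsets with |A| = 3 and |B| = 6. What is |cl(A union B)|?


|A union B| = 3 + 6 = 9 (disjoint).
In U(10,14), cl(S) = S if |S| < 10, else cl(S) = E.
Since 9 < 10, cl(A union B) = A union B.
|cl(A union B)| = 9.

9


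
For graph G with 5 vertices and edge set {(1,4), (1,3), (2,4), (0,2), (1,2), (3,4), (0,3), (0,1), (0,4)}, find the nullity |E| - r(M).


Cycle rank (nullity) = |E| - r(M) = |E| - (|V| - c).
|E| = 9, |V| = 5, c = 1.
Nullity = 9 - (5 - 1) = 9 - 4 = 5.

5


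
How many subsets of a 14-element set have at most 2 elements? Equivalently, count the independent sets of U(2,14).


Independent sets of U(2,14) are all subsets of size <= 2.
Count = (14 choose 0) + (14 choose 1) + (14 choose 2)
     = 1 + 14 + 91
     = 106.

106


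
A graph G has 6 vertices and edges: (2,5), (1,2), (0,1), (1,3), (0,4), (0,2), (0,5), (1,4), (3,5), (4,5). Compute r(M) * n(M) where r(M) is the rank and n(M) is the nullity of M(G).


r(M) = |V| - c = 6 - 1 = 5.
nullity = |E| - r(M) = 10 - 5 = 5.
Product = 5 * 5 = 25.

25


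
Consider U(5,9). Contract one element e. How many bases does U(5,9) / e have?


Contracting e from U(5,9) gives U(4,8).
Bases of U(4,8) = C(8,4) = 8! / (4! * 4!) = 70.

70


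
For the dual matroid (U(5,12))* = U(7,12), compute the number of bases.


The dual of U(r,n) is U(n-r, n) = U(7,12).
Bases of U(7,12) are all (7)-element subsets.
|B(M*)| = C(12,7) = 792.

792


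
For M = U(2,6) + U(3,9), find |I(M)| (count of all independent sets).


For a direct sum, |I(M1+M2)| = |I(M1)| * |I(M2)|.
|I(U(2,6))| = sum C(6,k) for k=0..2 = 22.
|I(U(3,9))| = sum C(9,k) for k=0..3 = 130.
Total = 22 * 130 = 2860.

2860


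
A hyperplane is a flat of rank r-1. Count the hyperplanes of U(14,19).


Hyperplanes of U(14,19) are flats of rank 13.
In a uniform matroid, these are exactly the (13)-element subsets.
Count = C(19,13) = 27132.

27132


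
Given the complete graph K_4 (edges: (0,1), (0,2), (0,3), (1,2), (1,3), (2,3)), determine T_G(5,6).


T(K_4; x,y) = x^3 + 3x^2 + 4xy + 2x + y^3 + 3y^2 + 2y.
Substituting x=5, y=6:
= 125 + 75 + 120 + 10 + 216 + 108 + 12
= 666.

666


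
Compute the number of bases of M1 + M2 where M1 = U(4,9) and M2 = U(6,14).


Bases of a direct sum M1 + M2: |B| = |B(M1)| * |B(M2)|.
|B(U(4,9))| = C(9,4) = 126.
|B(U(6,14))| = C(14,6) = 3003.
Total bases = 126 * 3003 = 378378.

378378


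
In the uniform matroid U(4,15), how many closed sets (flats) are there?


Flats of U(4,15): every subset of size < 4 is a flat, plus E itself.
Count = C(15,0) + C(15,1) + C(15,2) + C(15,3) + 1
     = 1 + 15 + 105 + 455 + 1
     = 577.

577


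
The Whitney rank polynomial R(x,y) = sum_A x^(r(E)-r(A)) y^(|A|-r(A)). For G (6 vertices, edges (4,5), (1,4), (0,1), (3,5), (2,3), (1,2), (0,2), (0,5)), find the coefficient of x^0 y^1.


R(x,y) = sum over A in 2^E of x^(r(E)-r(A)) * y^(|A|-r(A)).
G has 6 vertices, 8 edges. r(E) = 5.
Enumerate all 2^8 = 256 subsets.
Count subsets with r(E)-r(A)=0 and |A|-r(A)=1: 26.

26


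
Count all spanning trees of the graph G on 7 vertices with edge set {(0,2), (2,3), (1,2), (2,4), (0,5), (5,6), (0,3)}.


By Kirchhoff's matrix tree theorem, the number of spanning trees equals
the determinant of any cofactor of the Laplacian matrix L.
G has 7 vertices and 7 edges.
Computing the (6 x 6) cofactor determinant gives 3.

3


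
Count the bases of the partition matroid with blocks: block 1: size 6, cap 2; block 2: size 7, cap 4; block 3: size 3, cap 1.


A basis picks exactly ci elements from block i.
Number of bases = product of C(|Si|, ci).
= C(6,2) * C(7,4) * C(3,1)
= 15 * 35 * 3
= 1575.

1575


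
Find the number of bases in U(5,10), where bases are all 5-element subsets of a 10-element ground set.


Bases of U(5,10) are all 5-element subsets of the 10-element ground set.
Number of bases = C(10,5).
C(10,5) = 252.

252


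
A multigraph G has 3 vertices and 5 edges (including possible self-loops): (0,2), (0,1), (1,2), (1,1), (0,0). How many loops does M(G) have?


In a graphic matroid, a loop is a self-loop edge (u,u) with rank 0.
Examining all 5 edges for self-loops...
Self-loops found: (1,1), (0,0)
Number of loops = 2.

2


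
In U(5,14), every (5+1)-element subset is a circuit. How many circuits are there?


In U(5,14), circuits are the (6)-element subsets.
Any set of 6 elements is dependent, and removing any one element gives
an independent set of size 5, so it is a minimal dependent set.
Number of circuits = C(14,6) = 3003.

3003


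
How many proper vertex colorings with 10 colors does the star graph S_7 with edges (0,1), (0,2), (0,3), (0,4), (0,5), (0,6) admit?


P(tree, k) = k * (k-1)^(6) for any tree on 7 vertices.
P(10) = 10 * 9^6 = 10 * 531441 = 5314410.

5314410


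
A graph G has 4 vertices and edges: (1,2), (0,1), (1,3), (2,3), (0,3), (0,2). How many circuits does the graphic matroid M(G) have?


A circuit in a graphic matroid = edge set of a simple cycle.
G has 4 vertices and 6 edges.
Enumerating all minimal edge subsets forming cycles...
Total circuits found: 7.

7


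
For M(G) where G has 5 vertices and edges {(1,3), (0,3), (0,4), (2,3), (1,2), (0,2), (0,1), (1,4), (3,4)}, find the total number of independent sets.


An independent set in a graphic matroid is an acyclic edge subset.
G has 5 vertices and 9 edges.
Enumerate all 2^9 = 512 subsets, checking for acyclicity.
Total independent sets = 198.

198


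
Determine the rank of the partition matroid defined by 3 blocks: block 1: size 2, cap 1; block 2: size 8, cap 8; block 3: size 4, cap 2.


Rank of a partition matroid = sum of min(|Si|, ci) for each block.
= min(2,1) + min(8,8) + min(4,2)
= 1 + 8 + 2
= 11.

11


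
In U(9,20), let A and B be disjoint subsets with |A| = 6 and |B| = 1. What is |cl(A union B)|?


|A union B| = 6 + 1 = 7 (disjoint).
In U(9,20), cl(S) = S if |S| < 9, else cl(S) = E.
Since 7 < 9, cl(A union B) = A union B.
|cl(A union B)| = 7.

7


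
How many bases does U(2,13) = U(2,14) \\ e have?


Deleting e from U(2,14) gives U(2,13) since n > r.
Bases of U(2,13) = (13 choose 2) = 78.

78


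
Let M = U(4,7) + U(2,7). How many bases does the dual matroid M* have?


(M1+M2)* = M1* + M2*.
M1* = U(3,7), bases: C(7,3) = 35.
M2* = U(5,7), bases: C(7,5) = 21.
|B(M*)| = 35 * 21 = 735.

735


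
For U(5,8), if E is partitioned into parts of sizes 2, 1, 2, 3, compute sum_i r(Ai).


r(Ai) = min(|Ai|, 5) for each part.
Sum = min(2,5) + min(1,5) + min(2,5) + min(3,5)
    = 2 + 1 + 2 + 3
    = 8.

8


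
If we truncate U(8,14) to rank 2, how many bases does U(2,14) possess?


Truncating U(8,14) to rank 2 gives U(2,14).
Bases of U(2,14) are all 2-element subsets of 14 elements.
Number of bases = (14 choose 2) = 91.

91


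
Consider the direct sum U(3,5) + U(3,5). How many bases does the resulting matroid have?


Bases of a direct sum M1 + M2: |B| = |B(M1)| * |B(M2)|.
|B(U(3,5))| = C(5,3) = 10.
|B(U(3,5))| = C(5,3) = 10.
Total bases = 10 * 10 = 100.

100


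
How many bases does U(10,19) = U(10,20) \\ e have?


Deleting e from U(10,20) gives U(10,19) since n > r.
Bases of U(10,19) = C(19,10) = 19! / (10! * 9!) = 92378.

92378


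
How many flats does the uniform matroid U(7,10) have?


Flats of U(7,10): every subset of size < 7 is a flat, plus E itself.
Count = (10 choose 0) + (10 choose 1) + (10 choose 2) + (10 choose 3) + (10 choose 4) + (10 choose 5) + (10 choose 6) + 1
     = 1 + 10 + 45 + 120 + 210 + 252 + 210 + 1
     = 849.

849


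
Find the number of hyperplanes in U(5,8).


Hyperplanes of U(5,8) are flats of rank 4.
In a uniform matroid, these are exactly the (4)-element subsets.
Count = C(8,4) = 8! / (4! * 4!) = 70.

70


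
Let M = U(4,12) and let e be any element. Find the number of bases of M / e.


Contracting e from U(4,12) gives U(3,11).
Bases of U(3,11) = C(11,3) = (11 * 10 * 9) / (1 * 2 * 3) = 165.

165


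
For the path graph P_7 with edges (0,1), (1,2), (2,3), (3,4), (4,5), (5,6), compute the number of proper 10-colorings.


P(P_7, k) = k * (k-1)^(6).
P(10) = 10 * 9^6 = 10 * 531441 = 5314410.

5314410


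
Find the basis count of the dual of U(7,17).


The dual of U(r,n) is U(n-r, n) = U(10,17).
Bases of U(10,17) are all (10)-element subsets.
|B(M*)| = (17 choose 10) = 19448.

19448


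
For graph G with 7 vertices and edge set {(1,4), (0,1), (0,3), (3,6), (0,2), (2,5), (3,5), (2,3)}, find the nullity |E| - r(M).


Cycle rank (nullity) = |E| - r(M) = |E| - (|V| - c).
|E| = 8, |V| = 7, c = 1.
Nullity = 8 - (7 - 1) = 8 - 6 = 2.

2


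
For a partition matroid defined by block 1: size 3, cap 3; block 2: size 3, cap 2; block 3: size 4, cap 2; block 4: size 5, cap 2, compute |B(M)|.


A basis picks exactly ci elements from block i.
Number of bases = product of C(|Si|, ci).
= C(3,3) * C(3,2) * C(4,2) * C(5,2)
= 1 * 3 * 6 * 10
= 180.

180


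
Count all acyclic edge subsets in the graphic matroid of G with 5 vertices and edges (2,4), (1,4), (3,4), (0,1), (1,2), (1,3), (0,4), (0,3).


An independent set in a graphic matroid is an acyclic edge subset.
G has 5 vertices and 8 edges.
Enumerate all 2^8 = 256 subsets, checking for acyclicity.
Total independent sets = 128.

128


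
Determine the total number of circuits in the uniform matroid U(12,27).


In U(12,27), circuits are the (13)-element subsets.
Any set of 13 elements is dependent, and removing any one element gives
an independent set of size 12, so it is a minimal dependent set.
Number of circuits = C(27,13) = 27! / (13! * 14!) = 20058300.

20058300


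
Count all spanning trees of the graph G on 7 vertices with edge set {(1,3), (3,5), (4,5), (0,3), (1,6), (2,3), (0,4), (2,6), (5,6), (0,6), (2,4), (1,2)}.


By Kirchhoff's matrix tree theorem, the number of spanning trees equals
the determinant of any cofactor of the Laplacian matrix L.
G has 7 vertices and 12 edges.
Computing the (6 x 6) cofactor determinant gives 408.

408


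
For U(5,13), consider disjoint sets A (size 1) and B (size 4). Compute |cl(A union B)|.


|A union B| = 1 + 4 = 5 (disjoint).
In U(5,13), cl(S) = S if |S| < 5, else cl(S) = E.
Since 5 >= 5, cl(A union B) = E.
|cl(A union B)| = 13.

13


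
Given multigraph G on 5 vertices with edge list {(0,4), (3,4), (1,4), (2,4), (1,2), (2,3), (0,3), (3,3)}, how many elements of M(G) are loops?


In a graphic matroid, a loop is a self-loop edge (u,u) with rank 0.
Examining all 8 edges for self-loops...
Self-loops found: (3,3)
Number of loops = 1.

1


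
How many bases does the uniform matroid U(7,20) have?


Bases of U(7,20) are all 7-element subsets of the 20-element ground set.
Number of bases = C(20,7).
(20 choose 7) = 77520.

77520


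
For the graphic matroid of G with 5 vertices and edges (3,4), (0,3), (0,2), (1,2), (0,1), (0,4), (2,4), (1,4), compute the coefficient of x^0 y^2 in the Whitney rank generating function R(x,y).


R(x,y) = sum over A in 2^E of x^(r(E)-r(A)) * y^(|A|-r(A)).
G has 5 vertices, 8 edges. r(E) = 4.
Enumerate all 2^8 = 256 subsets.
Count subsets with r(E)-r(A)=0 and |A|-r(A)=2: 27.

27


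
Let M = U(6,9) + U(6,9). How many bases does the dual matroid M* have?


(M1+M2)* = M1* + M2*.
M1* = U(3,9), bases: C(9,3) = 84.
M2* = U(3,9), bases: C(9,3) = 84.
|B(M*)| = 84 * 84 = 7056.

7056


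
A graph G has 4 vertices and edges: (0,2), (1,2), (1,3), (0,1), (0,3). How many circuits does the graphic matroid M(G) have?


A circuit in a graphic matroid = edge set of a simple cycle.
G has 4 vertices and 5 edges.
Enumerating all minimal edge subsets forming cycles...
Total circuits found: 3.

3


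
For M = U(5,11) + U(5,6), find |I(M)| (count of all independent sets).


For a direct sum, |I(M1+M2)| = |I(M1)| * |I(M2)|.
|I(U(5,11))| = sum C(11,k) for k=0..5 = 1024.
|I(U(5,6))| = sum C(6,k) for k=0..5 = 63.
Total = 1024 * 63 = 64512.

64512


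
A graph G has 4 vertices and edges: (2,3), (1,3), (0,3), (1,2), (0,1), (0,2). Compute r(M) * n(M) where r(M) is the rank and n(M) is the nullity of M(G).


r(M) = |V| - c = 4 - 1 = 3.
nullity = |E| - r(M) = 6 - 3 = 3.
Product = 3 * 3 = 9.

9


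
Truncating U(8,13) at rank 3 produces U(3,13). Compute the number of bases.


Truncating U(8,13) to rank 3 gives U(3,13).
Bases of U(3,13) are all 3-element subsets of 13 elements.
Number of bases = C(13,3) = 13! / (3! * 10!) = 286.

286


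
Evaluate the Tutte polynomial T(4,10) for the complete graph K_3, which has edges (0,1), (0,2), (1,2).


T(K_3; x,y) = x^2 + x + y.
T(4,10) = 16 + 4 + 10 = 30.

30
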